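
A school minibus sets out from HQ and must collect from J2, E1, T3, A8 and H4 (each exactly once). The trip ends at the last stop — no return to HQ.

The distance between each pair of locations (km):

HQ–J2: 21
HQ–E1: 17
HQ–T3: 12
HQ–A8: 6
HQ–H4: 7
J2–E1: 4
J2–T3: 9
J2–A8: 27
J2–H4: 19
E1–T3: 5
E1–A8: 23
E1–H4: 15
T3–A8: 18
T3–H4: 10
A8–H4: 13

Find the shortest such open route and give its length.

Minimum one-way distance = 38 km.

There are 5! = 120 possible orderings.
HQ → J2 → E1 → T3 → A8 → H4: 21+4+5+18+13 = 61
HQ → J2 → E1 → T3 → H4 → A8: 21+4+5+10+13 = 53
HQ → J2 → E1 → A8 → T3 → H4: 21+4+23+18+10 = 76
HQ → J2 → E1 → A8 → H4 → T3: 21+4+23+13+10 = 71
HQ → J2 → E1 → H4 → T3 → A8: 21+4+15+10+18 = 68
HQ → J2 → E1 → H4 → A8 → T3: 21+4+15+13+18 = 71
HQ → J2 → T3 → E1 → A8 → H4: 21+9+5+23+13 = 71
HQ → J2 → T3 → E1 → H4 → A8: 21+9+5+15+13 = 63
HQ → J2 → T3 → A8 → E1 → H4: 21+9+18+23+15 = 86
HQ → J2 → T3 → A8 → H4 → E1: 21+9+18+13+15 = 76
HQ → J2 → T3 → H4 → E1 → A8: 21+9+10+15+23 = 78
HQ → J2 → T3 → H4 → A8 → E1: 21+9+10+13+23 = 76
HQ → J2 → A8 → E1 → T3 → H4: 21+27+23+5+10 = 86
HQ → J2 → A8 → E1 → H4 → T3: 21+27+23+15+10 = 96
… (106 more)
HQ → A8 → H4 → T3 → E1 → J2: 6+13+10+5+4 = 38  ← best
The minimum is 38.
One shortest path: HQ → A8 → H4 → T3 → E1 → J2.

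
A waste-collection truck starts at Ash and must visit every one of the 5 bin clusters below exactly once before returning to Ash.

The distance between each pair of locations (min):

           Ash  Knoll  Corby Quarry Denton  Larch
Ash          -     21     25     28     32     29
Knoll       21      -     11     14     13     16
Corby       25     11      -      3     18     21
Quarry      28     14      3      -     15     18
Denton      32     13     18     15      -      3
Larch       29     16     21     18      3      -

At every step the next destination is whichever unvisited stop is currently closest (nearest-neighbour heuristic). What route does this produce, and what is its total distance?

From Ash: distances to unvisited — Knoll=21, Corby=25, Quarry=28, Larch=29, Denton=32. Nearest is Knoll (21).
From Knoll: distances to unvisited — Corby=11, Denton=13, Quarry=14, Larch=16. Nearest is Corby (11).
From Corby: distances to unvisited — Quarry=3, Denton=18, Larch=21. Nearest is Quarry (3).
From Quarry: distances to unvisited — Denton=15, Larch=18. Nearest is Denton (15).
From Denton: distances to unvisited — Larch=3. Nearest is Larch (3).
Return Larch→Ash: 29.
Total = 21 + 11 + 3 + 15 + 3 + 29 = 82.

Total distance 82 min via the nearest-neighbour route Ash → Knoll → Corby → Quarry → Denton → Larch → Ash.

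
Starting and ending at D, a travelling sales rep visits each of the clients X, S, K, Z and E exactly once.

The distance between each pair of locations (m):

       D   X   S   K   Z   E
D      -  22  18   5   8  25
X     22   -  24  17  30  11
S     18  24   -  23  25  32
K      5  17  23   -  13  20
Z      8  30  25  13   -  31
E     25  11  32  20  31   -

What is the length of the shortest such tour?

With 5 stops there are 5!/2 = 60 distinct round trips (a route and its reverse cost the same).
D - X - S - K - Z - E - D: 22+24+23+13+31+25 = 138
D - X - S - K - E - Z - D: 22+24+23+20+31+8 = 128
D - X - S - Z - K - E - D: 22+24+25+13+20+25 = 129
D - X - S - Z - E - K - D: 22+24+25+31+20+5 = 127
D - X - S - E - K - Z - D: 22+24+32+20+13+8 = 119
D - X - S - E - Z - K - D: 22+24+32+31+13+5 = 127
D - X - K - S - Z - E - D: 22+17+23+25+31+25 = 143
D - X - K - S - E - Z - D: 22+17+23+32+31+8 = 133
D - X - K - Z - S - E - D: 22+17+13+25+32+25 = 134
D - X - K - Z - E - S - D: 22+17+13+31+32+18 = 133
D - X - K - E - S - Z - D: 22+17+20+32+25+8 = 124
D - X - K - E - Z - S - D: 22+17+20+31+25+18 = 133
D - X - Z - S - K - E - D: 22+30+25+23+20+25 = 145
D - X - Z - S - E - K - D: 22+30+25+32+20+5 = 134
… (46 more)
D - K - E - X - S - Z - D: 5+20+11+24+25+8 = 93  ← best
The minimum is 93.
One optimal route: D → K → E → X → S → Z → D (or its reverse).

Shortest round trip = 93 m.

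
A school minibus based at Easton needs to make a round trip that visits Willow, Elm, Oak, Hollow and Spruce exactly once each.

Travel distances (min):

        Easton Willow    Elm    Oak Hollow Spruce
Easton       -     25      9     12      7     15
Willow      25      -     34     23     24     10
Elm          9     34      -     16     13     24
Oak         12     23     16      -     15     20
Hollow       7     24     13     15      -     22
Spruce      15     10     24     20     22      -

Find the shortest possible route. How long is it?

Minimum total distance: 84 min.

Easton-Willow-Elm-Oak-Hollow-Spruce-Easton: 25+34+16+15+22+15 = 127
Easton-Willow-Elm-Oak-Spruce-Hollow-Easton: 25+34+16+20+22+7 = 124
Easton-Willow-Elm-Hollow-Oak-Spruce-Easton: 25+34+13+15+20+15 = 122
Easton-Willow-Elm-Hollow-Spruce-Oak-Easton: 25+34+13+22+20+12 = 126
Easton-Willow-Elm-Spruce-Oak-Hollow-Easton: 25+34+24+20+15+7 = 125
Easton-Willow-Elm-Spruce-Hollow-Oak-Easton: 25+34+24+22+15+12 = 132
Easton-Willow-Oak-Elm-Hollow-Spruce-Easton: 25+23+16+13+22+15 = 114
Easton-Willow-Oak-Elm-Spruce-Hollow-Easton: 25+23+16+24+22+7 = 117
Easton-Willow-Oak-Hollow-Elm-Spruce-Easton: 25+23+15+13+24+15 = 115
Easton-Willow-Oak-Hollow-Spruce-Elm-Easton: 25+23+15+22+24+9 = 118
Easton-Willow-Oak-Spruce-Elm-Hollow-Easton: 25+23+20+24+13+7 = 112
Easton-Willow-Oak-Spruce-Hollow-Elm-Easton: 25+23+20+22+13+9 = 112
Easton-Willow-Hollow-Elm-Oak-Spruce-Easton: 25+24+13+16+20+15 = 113
Easton-Willow-Hollow-Elm-Spruce-Oak-Easton: 25+24+13+24+20+12 = 118
… (46 more)
Easton-Hollow-Elm-Oak-Willow-Spruce-Easton: 7+13+16+23+10+15 = 84  ← best
The minimum is 84.
One optimal route: Easton → Hollow → Elm → Oak → Willow → Spruce → Easton (or its reverse).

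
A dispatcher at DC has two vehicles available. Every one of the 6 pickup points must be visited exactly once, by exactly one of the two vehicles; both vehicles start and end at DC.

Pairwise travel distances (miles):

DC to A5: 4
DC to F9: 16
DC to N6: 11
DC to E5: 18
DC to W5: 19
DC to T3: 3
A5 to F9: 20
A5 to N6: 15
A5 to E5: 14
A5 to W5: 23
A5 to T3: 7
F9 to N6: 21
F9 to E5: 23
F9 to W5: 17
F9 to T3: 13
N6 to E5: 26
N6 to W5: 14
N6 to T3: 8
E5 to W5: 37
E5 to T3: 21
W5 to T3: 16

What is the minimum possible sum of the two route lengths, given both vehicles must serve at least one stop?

Minimum combined distance: 89 miles.

Check every non-empty split of the stops between the two vehicles; for each half take its own optimal tour:
  {A5} + {F9, N6, E5, W5, T3}: 8 + 83 = 91
  {F9} + {A5, N6, E5, W5, T3}: 32 + 77 = 109
  {A5, F9} + {N6, E5, W5, T3}: 40 + 77 = 117
  {N6} + {A5, F9, E5, W5, T3}: 22 + 77 = 99
  {A5, N6} + {F9, E5, W5, T3}: 30 + 77 = 107
  {F9, N6} + {A5, E5, W5, T3}: 48 + 74 = 122
  … (31 splits in total)
  {A5, F9, N6, E5, W5} + {T3}: 83 + 6 = 89  ← best
Best: vehicle 1 DC → A5 → E5 → F9 → W5 → N6 → DC = 83; vehicle 2 DC → T3 → DC = 6; combined 89.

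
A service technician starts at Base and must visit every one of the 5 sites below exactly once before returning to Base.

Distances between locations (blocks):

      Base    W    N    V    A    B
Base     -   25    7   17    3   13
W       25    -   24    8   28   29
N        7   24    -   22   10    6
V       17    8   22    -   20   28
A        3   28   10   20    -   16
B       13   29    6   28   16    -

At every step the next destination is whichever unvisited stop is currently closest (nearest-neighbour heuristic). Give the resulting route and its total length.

Total distance 80 blocks via the nearest-neighbour route Base → A → N → B → V → W → Base.

At Base the remaining stops are A 3, N 7, B 13, V 17, W 25; go to A.
At A the remaining stops are N 10, B 16, V 20, W 28; go to N.
At N the remaining stops are B 6, V 22, W 24; go to B.
At B the remaining stops are V 28, W 29; go to V.
At V the remaining stops are W 8; go to W.
Return W→Base: 25.
Total = 3 + 10 + 6 + 28 + 8 + 25 = 80.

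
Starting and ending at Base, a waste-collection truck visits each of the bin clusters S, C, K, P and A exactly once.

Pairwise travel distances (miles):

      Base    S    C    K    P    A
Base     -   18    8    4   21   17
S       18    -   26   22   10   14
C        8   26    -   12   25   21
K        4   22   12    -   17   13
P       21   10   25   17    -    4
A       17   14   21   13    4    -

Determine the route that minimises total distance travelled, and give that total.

Base - S - C - K - P - A - Base: 18+26+12+17+4+17 = 94
Base - S - C - K - A - P - Base: 18+26+12+13+4+21 = 94
Base - S - C - P - K - A - Base: 18+26+25+17+13+17 = 116
Base - S - C - P - A - K - Base: 18+26+25+4+13+4 = 90
Base - S - C - A - K - P - Base: 18+26+21+13+17+21 = 116
Base - S - C - A - P - K - Base: 18+26+21+4+17+4 = 90
Base - S - K - C - P - A - Base: 18+22+12+25+4+17 = 98
Base - S - K - C - A - P - Base: 18+22+12+21+4+21 = 98
Base - S - K - P - C - A - Base: 18+22+17+25+21+17 = 120
Base - S - K - P - A - C - Base: 18+22+17+4+21+8 = 90
Base - S - K - A - C - P - Base: 18+22+13+21+25+21 = 120
Base - S - K - A - P - C - Base: 18+22+13+4+25+8 = 90
Base - S - P - C - K - A - Base: 18+10+25+12+13+17 = 95
Base - S - P - C - A - K - Base: 18+10+25+21+13+4 = 91
… (46 more)
Base - S - P - A - K - C - Base: 18+10+4+13+12+8 = 65  ← best
The minimum is 65.
One optimal route: Base → S → P → A → K → C → Base (or its reverse).

Minimum total distance: 65 miles.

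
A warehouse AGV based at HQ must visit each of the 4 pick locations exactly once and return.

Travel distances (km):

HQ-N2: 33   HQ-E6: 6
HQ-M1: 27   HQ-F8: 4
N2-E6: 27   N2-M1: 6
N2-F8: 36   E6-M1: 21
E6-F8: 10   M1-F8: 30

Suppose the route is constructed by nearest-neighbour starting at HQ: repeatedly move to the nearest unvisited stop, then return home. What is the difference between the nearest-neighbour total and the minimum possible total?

The nearest-neighbour route is 1 km longer than optimal.

HQ: F8=4, E6=6, M1=27, N2=33 ⇒ F8
F8: E6=10, M1=30, N2=36 ⇒ E6
E6: M1=21, N2=27 ⇒ M1
M1: N2=6 ⇒ N2
NN route HQ → F8 → E6 → M1 → N2 → HQ costs 74.
Optimal: HQ → E6 → N2 → M1 → F8 → HQ costs 73 (by enumerating all 12 distinct tours).
Excess = 74 − 73 = 1.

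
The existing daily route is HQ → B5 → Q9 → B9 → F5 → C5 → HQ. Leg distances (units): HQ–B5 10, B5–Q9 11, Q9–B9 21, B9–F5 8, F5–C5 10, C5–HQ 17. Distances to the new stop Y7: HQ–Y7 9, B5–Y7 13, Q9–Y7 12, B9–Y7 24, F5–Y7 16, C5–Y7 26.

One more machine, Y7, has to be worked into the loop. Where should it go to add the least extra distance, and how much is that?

+12 — insert Y7 between HQ and B5.

Insertion cost between consecutive stops i–j is d(i,Y7) + d(Y7,j) − d(i,j):
  between HQ and B5: 9 + 13 − 10 = 12
  between B5 and Q9: 13 + 12 − 11 = 14
  between Q9 and B9: 12 + 24 − 21 = 15
  between B9 and F5: 24 + 16 − 8 = 32
  between F5 and C5: 16 + 26 − 10 = 32
  between C5 and HQ: 26 + 9 − 17 = 18
Cheapest insertion is between HQ and B5, adding 12.
New total = 77 + 12 = 89.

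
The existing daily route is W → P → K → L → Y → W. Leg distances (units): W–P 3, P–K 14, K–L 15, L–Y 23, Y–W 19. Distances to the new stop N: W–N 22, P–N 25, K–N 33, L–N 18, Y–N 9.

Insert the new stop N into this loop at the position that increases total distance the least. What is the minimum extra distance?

Insertion cost between consecutive stops i–j is d(i,N) + d(N,j) − d(i,j):
  between W and P: 22 + 25 − 3 = 44
  between P and K: 25 + 33 − 14 = 44
  between K and L: 33 + 18 − 15 = 36
  between L and Y: 18 + 9 − 23 = 4
  between Y and W: 9 + 22 − 19 = 12
Cheapest insertion is between L and Y, adding 4.
New total = 74 + 4 = 78.

+4 — insert N between L and Y.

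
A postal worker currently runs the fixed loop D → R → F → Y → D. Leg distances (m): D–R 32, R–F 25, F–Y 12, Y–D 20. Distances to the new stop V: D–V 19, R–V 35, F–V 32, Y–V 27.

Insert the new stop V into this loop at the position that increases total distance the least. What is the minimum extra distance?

+22 m — insert V between D and R.

Insertion cost between consecutive stops i–j is d(i,V) + d(V,j) − d(i,j):
  between D and R: 19 + 35 − 32 = 22
  between R and F: 35 + 32 − 25 = 42
  between F and Y: 32 + 27 − 12 = 47
  between Y and D: 27 + 19 − 20 = 26
Cheapest insertion is between D and R, adding 22.
New total = 89 + 22 = 111.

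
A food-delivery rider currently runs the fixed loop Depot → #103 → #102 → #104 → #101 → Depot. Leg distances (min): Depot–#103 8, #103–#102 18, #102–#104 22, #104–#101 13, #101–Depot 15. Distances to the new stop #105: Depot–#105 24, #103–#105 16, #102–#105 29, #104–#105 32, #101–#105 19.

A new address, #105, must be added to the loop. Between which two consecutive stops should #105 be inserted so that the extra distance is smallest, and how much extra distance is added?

Insertion cost between consecutive stops i–j is d(i,#105) + d(#105,j) − d(i,j):
  between Depot and #103: 24 + 16 − 8 = 32
  between #103 and #102: 16 + 29 − 18 = 27
  between #102 and #104: 29 + 32 − 22 = 39
  between #104 and #101: 32 + 19 − 13 = 38
  between #101 and Depot: 19 + 24 − 15 = 28
Cheapest insertion is between #103 and #102, adding 27.
New total = 76 + 27 = 103.

Minimum extra distance: 27 min, inserting #105 between #103 and #102.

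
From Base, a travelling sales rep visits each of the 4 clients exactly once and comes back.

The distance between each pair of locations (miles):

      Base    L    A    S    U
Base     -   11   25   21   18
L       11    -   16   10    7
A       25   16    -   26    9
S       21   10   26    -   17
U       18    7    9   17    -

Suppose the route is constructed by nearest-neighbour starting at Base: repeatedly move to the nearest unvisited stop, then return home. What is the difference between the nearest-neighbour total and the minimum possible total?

2 miles longer than the optimal tour.

Base: L=11, U=18, S=21, A=25 ⇒ L
L: U=7, S=10, A=16 ⇒ U
U: A=9, S=17 ⇒ A
A: S=26 ⇒ S
NN route Base → L → U → A → S → Base costs 74.
Optimal: Base → L → S → U → A → Base costs 72 (by enumerating all 12 distinct tours).
Excess = 74 − 72 = 2.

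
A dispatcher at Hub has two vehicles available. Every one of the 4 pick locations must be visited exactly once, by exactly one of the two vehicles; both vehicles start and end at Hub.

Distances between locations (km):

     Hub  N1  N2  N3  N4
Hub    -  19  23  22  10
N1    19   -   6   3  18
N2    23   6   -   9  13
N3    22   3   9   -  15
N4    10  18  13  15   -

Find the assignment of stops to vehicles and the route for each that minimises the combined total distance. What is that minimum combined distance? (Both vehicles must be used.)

Minimum combined distance: 74 km.

Check every non-empty split of the stops between the two vehicles; for each half take its own optimal tour:
  {N1} + {N2, N3, N4}: 38 + 54 = 92
  {N2} + {N1, N3, N4}: 46 + 47 = 93
  {N1, N2} + {N3, N4}: 48 + 47 = 95
  {N3} + {N1, N2, N4}: 44 + 48 = 92
  {N1, N3} + {N2, N4}: 44 + 46 = 90
  {N2, N3} + {N1, N4}: 54 + 47 = 101
  … (7 splits in total)
  {N1, N2, N3} + {N4}: 54 + 20 = 74  ← best
Best: vehicle 1 Hub → N1 → N3 → N2 → Hub = 54; vehicle 2 Hub → N4 → Hub = 20; combined 74.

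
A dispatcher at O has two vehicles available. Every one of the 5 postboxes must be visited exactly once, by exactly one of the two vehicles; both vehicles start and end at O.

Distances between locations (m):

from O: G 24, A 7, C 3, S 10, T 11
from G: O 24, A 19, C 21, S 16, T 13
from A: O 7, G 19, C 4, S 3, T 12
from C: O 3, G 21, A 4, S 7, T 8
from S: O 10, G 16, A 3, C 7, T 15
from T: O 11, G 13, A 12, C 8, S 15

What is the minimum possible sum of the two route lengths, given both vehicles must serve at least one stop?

There are 2^4 − 1 = 15 ways to divide the 5 stops into two non-empty groups. For each, the best each vehicle can do is its own shortest tour through its group:
  {G} + {A, C, S, T}: 48 + 36 = 84
  {A} + {G, C, S, T}: 14 + 50 = 64
  {G, A} + {C, S, T}: 50 + 36 = 86
  {C} + {G, A, S, T}: 6 + 50 = 56
  {G, C} + {A, S, T}: 48 + 36 = 84
  {A, C} + {G, S, T}: 14 + 50 = 64
  … (15 splits in total)
Best: vehicle 1 O → C → O = 6; vehicle 2 O → A → S → G → T → O = 50; combined 56.

56 m — the smallest possible combined total.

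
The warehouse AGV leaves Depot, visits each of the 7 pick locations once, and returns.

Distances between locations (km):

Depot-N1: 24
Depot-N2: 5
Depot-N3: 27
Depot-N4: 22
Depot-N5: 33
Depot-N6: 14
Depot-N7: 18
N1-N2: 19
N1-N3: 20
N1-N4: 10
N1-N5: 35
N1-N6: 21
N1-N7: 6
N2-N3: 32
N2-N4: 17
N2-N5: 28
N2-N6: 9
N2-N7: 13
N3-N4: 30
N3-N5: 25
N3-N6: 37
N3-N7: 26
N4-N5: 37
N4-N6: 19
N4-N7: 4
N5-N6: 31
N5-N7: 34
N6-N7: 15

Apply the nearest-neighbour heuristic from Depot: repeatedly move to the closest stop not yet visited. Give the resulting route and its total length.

Nearest-neighbour total = 121 km; route Depot → N2 → N6 → N7 → N4 → N1 → N3 → N5 → Depot.

Depot → [N2:5 / N6:14 / N7:18 / N4:22 / N1:24 / N3:27 / N5:33] → N2 (5)
N2 → [N6:9 / N7:13 / N4:17 / N1:19 / N5:28 / N3:32] → N6 (9)
N6 → [N7:15 / N4:19 / N1:21 / N5:31 / N3:37] → N7 (15)
N7 → [N4:4 / N1:6 / N3:26 / N5:34] → N4 (4)
N4 → [N1:10 / N3:30 / N5:37] → N1 (10)
N1 → [N3:20 / N5:35] → N3 (20)
N3 → [N5:25] → N5 (25)
Return N5→Depot: 33.
Total = 5 + 9 + 15 + 4 + 10 + 20 + 25 + 33 = 121.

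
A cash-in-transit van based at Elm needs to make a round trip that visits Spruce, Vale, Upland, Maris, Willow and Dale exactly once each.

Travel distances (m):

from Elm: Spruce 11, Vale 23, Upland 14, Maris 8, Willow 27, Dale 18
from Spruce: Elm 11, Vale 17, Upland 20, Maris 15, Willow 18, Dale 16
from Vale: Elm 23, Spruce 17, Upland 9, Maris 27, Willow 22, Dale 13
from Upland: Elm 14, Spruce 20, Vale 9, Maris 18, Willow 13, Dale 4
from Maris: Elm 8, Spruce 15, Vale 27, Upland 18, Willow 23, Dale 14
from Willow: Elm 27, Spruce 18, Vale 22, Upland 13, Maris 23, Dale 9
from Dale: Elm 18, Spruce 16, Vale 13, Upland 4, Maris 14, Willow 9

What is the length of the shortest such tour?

81 m — the shortest possible round trip.

There are 360 distinct closed tours to check (reversals are equivalent).
Elm → Spruce → Vale → Upland → Maris → Willow → Dale → Elm: 11+17+9+18+23+9+18 = 105
Elm → Spruce → Vale → Upland → Maris → Dale → Willow → Elm: 11+17+9+18+14+9+27 = 105
Elm → Spruce → Vale → Upland → Willow → Maris → Dale → Elm: 11+17+9+13+23+14+18 = 105
Elm → Spruce → Vale → Upland → Willow → Dale → Maris → Elm: 11+17+9+13+9+14+8 = 81
Elm → Spruce → Vale → Upland → Dale → Maris → Willow → Elm: 11+17+9+4+14+23+27 = 105
Elm → Spruce → Vale → Upland → Dale → Willow → Maris → Elm: 11+17+9+4+9+23+8 = 81
Elm → Spruce → Vale → Maris → Upland → Willow → Dale → Elm: 11+17+27+18+13+9+18 = 113
Elm → Spruce → Vale → Maris → Upland → Dale → Willow → Elm: 11+17+27+18+4+9+27 = 113
… (352 more)
The minimum is 81.
One optimal route: Elm → Spruce → Vale → Upland → Willow → Dale → Maris → Elm (or its reverse).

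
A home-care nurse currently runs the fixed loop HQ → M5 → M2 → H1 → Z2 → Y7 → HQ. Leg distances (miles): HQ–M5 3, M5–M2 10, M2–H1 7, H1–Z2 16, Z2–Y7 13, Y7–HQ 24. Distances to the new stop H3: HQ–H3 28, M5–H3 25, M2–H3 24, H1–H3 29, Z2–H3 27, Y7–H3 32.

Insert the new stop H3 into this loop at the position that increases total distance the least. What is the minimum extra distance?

Minimum extra distance: 36 miles, inserting H3 between Y7 and HQ.

Insertion cost between consecutive stops i–j is d(i,H3) + d(H3,j) − d(i,j):
  between HQ and M5: 28 + 25 − 3 = 50
  between M5 and M2: 25 + 24 − 10 = 39
  between M2 and H1: 24 + 29 − 7 = 46
  between H1 and Z2: 29 + 27 − 16 = 40
  between Z2 and Y7: 27 + 32 − 13 = 46
  between Y7 and HQ: 32 + 28 − 24 = 36
Cheapest insertion is between Y7 and HQ, adding 36.
New total = 73 + 36 = 109.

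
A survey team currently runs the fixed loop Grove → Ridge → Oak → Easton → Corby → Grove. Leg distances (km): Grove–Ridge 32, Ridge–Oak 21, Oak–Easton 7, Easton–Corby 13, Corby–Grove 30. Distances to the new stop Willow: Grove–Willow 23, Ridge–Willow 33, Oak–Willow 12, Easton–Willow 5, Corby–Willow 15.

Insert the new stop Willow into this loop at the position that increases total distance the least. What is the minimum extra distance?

Minimum extra distance: 7 km, inserting Willow between Easton and Corby.

Insertion cost between consecutive stops i–j is d(i,Willow) + d(Willow,j) − d(i,j):
  between Grove and Ridge: 23 + 33 − 32 = 24
  between Ridge and Oak: 33 + 12 − 21 = 24
  between Oak and Easton: 12 + 5 − 7 = 10
  between Easton and Corby: 5 + 15 − 13 = 7
  between Corby and Grove: 15 + 23 − 30 = 8
Cheapest insertion is between Easton and Corby, adding 7.
New total = 103 + 7 = 110.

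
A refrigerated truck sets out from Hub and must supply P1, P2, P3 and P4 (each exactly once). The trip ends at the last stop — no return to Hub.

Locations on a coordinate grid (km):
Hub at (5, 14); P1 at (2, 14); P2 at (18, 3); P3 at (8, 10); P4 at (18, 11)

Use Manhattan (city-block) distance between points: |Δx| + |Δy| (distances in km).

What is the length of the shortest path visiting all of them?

There are 4! = 24 possible orderings.
Hub → P1 → P2 → P3 → P4: 3+27+17+11 = 58
Hub → P1 → P2 → P4 → P3: 3+27+8+11 = 49
Hub → P1 → P3 → P2 → P4: 3+10+17+8 = 38
Hub → P1 → P3 → P4 → P2: 3+10+11+8 = 32
Hub → P1 → P4 → P2 → P3: 3+19+8+17 = 47
Hub → P1 → P4 → P3 → P2: 3+19+11+17 = 50
Hub → P2 → P1 → P3 → P4: 24+27+10+11 = 72
Hub → P2 → P1 → P4 → P3: 24+27+19+11 = 81
Hub → P2 → P3 → P1 → P4: 24+17+10+19 = 70
Hub → P2 → P3 → P4 → P1: 24+17+11+19 = 71
Hub → P2 → P4 → P1 → P3: 24+8+19+10 = 61
Hub → P2 → P4 → P3 → P1: 24+8+11+10 = 53
Hub → P3 → P1 → P2 → P4: 7+10+27+8 = 52
Hub → P3 → P1 → P4 → P2: 7+10+19+8 = 44
… (10 more)
The minimum is 32.
One shortest path: Hub → P1 → P3 → P4 → P2.

Shortest open route: 32 km.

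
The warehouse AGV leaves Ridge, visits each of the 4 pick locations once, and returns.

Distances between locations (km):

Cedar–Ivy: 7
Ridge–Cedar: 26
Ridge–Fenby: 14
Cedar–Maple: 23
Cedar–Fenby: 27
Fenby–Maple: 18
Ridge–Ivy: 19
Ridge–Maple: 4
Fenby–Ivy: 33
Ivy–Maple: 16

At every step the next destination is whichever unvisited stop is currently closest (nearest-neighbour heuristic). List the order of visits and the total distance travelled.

Nearest-neighbour total = 68 km; route Ridge → Maple → Ivy → Cedar → Fenby → Ridge.

At Ridge the remaining stops are Maple 4, Fenby 14, Ivy 19, Cedar 26; go to Maple.
At Maple the remaining stops are Ivy 16, Fenby 18, Cedar 23; go to Ivy.
At Ivy the remaining stops are Cedar 7, Fenby 33; go to Cedar.
At Cedar the remaining stops are Fenby 27; go to Fenby.
Return Fenby→Ridge: 14.
Total = 4 + 16 + 7 + 27 + 14 = 68.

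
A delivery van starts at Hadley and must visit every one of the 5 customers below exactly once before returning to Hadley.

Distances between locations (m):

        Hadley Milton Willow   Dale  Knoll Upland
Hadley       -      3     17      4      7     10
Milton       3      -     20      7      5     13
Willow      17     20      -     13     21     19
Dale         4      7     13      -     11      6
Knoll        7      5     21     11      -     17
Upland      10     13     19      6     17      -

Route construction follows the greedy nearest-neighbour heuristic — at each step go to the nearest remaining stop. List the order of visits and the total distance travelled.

At Hadley the remaining stops are Milton 3, Dale 4, Knoll 7, Upland 10, Willow 17; go to Milton.
At Milton the remaining stops are Knoll 5, Dale 7, Upland 13, Willow 20; go to Knoll.
At Knoll the remaining stops are Dale 11, Upland 17, Willow 21; go to Dale.
At Dale the remaining stops are Upland 6, Willow 13; go to Upland.
At Upland the remaining stops are Willow 19; go to Willow.
Return Willow→Hadley: 17.
Total = 3 + 5 + 11 + 6 + 19 + 17 = 61.

Total distance 61 m via the nearest-neighbour route Hadley → Milton → Knoll → Dale → Upland → Willow → Hadley.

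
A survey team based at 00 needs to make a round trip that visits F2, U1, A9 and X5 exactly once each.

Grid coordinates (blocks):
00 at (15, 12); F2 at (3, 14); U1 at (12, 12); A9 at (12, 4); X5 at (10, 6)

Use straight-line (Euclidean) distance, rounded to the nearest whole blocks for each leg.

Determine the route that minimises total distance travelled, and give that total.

There are 12 distinct closed tours to check (reversals are equivalent).
00 - F2 - U1 - A9 - X5 - 00: 12+9+8+3+8 = 40
00 - F2 - U1 - X5 - A9 - 00: 12+9+6+3+9 = 39
00 - F2 - A9 - U1 - X5 - 00: 12+13+8+6+8 = 47
00 - F2 - A9 - X5 - U1 - 00: 12+13+3+6+3 = 37
00 - F2 - X5 - U1 - A9 - 00: 12+11+6+8+9 = 46
00 - F2 - X5 - A9 - U1 - 00: 12+11+3+8+3 = 37
00 - U1 - F2 - A9 - X5 - 00: 3+9+13+3+8 = 36
00 - U1 - F2 - X5 - A9 - 00: 3+9+11+3+9 = 35
00 - U1 - A9 - F2 - X5 - 00: 3+8+13+11+8 = 43
00 - U1 - X5 - F2 - A9 - 00: 3+6+11+13+9 = 42
00 - A9 - F2 - U1 - X5 - 00: 9+13+9+6+8 = 45
00 - A9 - U1 - F2 - X5 - 00: 9+8+9+11+8 = 45
The minimum is 35.
One optimal route: 00 → U1 → F2 → X5 → A9 → 00 (or its reverse).

Shortest round trip = 35 blocks.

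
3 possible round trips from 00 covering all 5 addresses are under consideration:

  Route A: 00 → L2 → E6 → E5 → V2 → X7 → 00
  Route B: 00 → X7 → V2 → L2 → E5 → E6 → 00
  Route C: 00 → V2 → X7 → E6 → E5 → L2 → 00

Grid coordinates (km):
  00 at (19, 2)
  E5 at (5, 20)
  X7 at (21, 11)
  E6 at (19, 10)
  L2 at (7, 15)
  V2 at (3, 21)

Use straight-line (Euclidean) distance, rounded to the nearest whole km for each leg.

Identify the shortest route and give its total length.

Route A: 18 + 13 + 17 + 2 + 21 + 9 = 80
Route B: 9 + 21 + 7 + 5 + 17 + 8 = 67
Route C: 25 + 21 + 2 + 17 + 5 + 18 = 88

Shortest is Route B, total 67 km.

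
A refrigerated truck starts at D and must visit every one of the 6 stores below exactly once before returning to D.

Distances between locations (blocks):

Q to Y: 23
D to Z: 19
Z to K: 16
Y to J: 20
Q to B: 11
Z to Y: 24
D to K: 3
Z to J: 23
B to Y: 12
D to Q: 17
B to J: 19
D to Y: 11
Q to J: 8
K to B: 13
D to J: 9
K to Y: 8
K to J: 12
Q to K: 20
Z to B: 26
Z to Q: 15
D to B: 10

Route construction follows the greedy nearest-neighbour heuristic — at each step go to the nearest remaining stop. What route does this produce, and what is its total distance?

From D: distances to unvisited — K=3, J=9, B=10, Y=11, Q=17, Z=19. Nearest is K (3).
From K: distances to unvisited — Y=8, J=12, B=13, Z=16, Q=20. Nearest is Y (8).
From Y: distances to unvisited — B=12, J=20, Q=23, Z=24. Nearest is B (12).
From B: distances to unvisited — Q=11, J=19, Z=26. Nearest is Q (11).
From Q: distances to unvisited — J=8, Z=15. Nearest is J (8).
From J: distances to unvisited — Z=23. Nearest is Z (23).
Return Z→D: 19.
Total = 3 + 8 + 12 + 11 + 8 + 23 + 19 = 84.

84 blocks along D → K → Y → B → Q → J → Z → D.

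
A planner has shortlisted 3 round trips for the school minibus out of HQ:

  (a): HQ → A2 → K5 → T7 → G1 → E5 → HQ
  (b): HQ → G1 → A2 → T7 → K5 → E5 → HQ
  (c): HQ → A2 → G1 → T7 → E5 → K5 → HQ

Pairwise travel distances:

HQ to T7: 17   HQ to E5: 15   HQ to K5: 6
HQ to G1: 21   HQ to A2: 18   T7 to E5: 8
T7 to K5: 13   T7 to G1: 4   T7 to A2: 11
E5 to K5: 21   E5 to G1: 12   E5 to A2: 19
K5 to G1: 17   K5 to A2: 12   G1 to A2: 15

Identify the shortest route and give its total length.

(a): 18 + 12 + 13 + 4 + 12 + 15 = 74
(b): 21 + 15 + 11 + 13 + 21 + 15 = 96
(c): 18 + 15 + 4 + 8 + 21 + 6 = 72

72 — (c) is the shortest.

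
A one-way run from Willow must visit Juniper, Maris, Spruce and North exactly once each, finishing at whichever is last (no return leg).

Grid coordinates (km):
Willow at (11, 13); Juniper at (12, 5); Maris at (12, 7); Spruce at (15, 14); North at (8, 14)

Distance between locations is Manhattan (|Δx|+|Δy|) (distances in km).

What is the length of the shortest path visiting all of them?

Shortest open route: 23 km.

There are 4! = 24 possible orderings.
Willow→Juniper→Maris→Spruce→North: 9+2+10+7 = 28
Willow→Juniper→Maris→North→Spruce: 9+2+11+7 = 29
Willow→Juniper→Spruce→Maris→North: 9+12+10+11 = 42
Willow→Juniper→Spruce→North→Maris: 9+12+7+11 = 39
Willow→Juniper→North→Maris→Spruce: 9+13+11+10 = 43
Willow→Juniper→North→Spruce→Maris: 9+13+7+10 = 39
Willow→Maris→Juniper→Spruce→North: 7+2+12+7 = 28
Willow→Maris→Juniper→North→Spruce: 7+2+13+7 = 29
Willow→Maris→Spruce→Juniper→North: 7+10+12+13 = 42
Willow→Maris→Spruce→North→Juniper: 7+10+7+13 = 37
Willow→Maris→North→Juniper→Spruce: 7+11+13+12 = 43
Willow→Maris→North→Spruce→Juniper: 7+11+7+12 = 37
Willow→Spruce→Juniper→Maris→North: 5+12+2+11 = 30
Willow→Spruce→Juniper→North→Maris: 5+12+13+11 = 41
… (10 more)
Willow→North→Spruce→Maris→Juniper: 4+7+10+2 = 23  ← best
The minimum is 23.
One shortest path: Willow → North → Spruce → Maris → Juniper.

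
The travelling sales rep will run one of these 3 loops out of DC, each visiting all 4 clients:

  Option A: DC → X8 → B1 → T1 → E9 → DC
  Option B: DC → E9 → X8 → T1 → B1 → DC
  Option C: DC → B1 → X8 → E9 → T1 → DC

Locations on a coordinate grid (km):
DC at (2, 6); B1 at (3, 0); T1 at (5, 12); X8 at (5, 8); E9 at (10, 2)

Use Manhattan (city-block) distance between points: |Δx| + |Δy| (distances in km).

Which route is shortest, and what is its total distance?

Option A: 5 + 10 + 14 + 15 + 12 = 56
Option B: 12 + 11 + 4 + 14 + 7 = 48
Option C: 7 + 10 + 11 + 15 + 9 = 52

48 km — Option B is the shortest.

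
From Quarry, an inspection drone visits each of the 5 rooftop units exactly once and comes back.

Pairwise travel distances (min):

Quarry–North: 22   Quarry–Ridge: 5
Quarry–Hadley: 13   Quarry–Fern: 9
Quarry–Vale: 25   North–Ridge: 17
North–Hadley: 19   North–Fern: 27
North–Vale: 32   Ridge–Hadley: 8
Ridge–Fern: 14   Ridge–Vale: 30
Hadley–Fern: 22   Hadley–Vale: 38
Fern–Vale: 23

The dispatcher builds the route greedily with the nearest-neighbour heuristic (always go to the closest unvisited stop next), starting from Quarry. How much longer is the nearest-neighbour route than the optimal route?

From Quarry: Ridge=5, Fern=9, Hadley=13, North=22, Vale=25 → choose Ridge (5).
From Ridge: Hadley=8, Fern=14, North=17, Vale=30 → choose Hadley (8).
From Hadley: North=19, Fern=22, Vale=38 → choose North (19).
From North: Fern=27, Vale=32 → choose Fern (27).
From Fern: Vale=23 → choose Vale (23).
NN route Quarry → Ridge → Hadley → North → Fern → Vale → Quarry costs 107.
Optimal: Quarry → Ridge → Hadley → North → Vale → Fern → Quarry costs 96 (by enumerating all 60 distinct tours).
Excess = 107 − 96 = 11.

Excess over optimum: 11 min.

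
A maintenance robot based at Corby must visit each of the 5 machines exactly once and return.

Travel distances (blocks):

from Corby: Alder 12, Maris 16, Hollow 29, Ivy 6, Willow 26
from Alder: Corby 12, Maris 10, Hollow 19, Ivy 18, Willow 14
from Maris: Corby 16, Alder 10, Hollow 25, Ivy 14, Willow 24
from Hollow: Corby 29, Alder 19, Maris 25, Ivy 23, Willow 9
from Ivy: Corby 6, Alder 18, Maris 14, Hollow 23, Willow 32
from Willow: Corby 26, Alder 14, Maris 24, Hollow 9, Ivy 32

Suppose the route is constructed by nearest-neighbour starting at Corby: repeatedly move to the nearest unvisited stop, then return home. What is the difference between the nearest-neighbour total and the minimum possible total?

From Corby: Ivy=6, Alder=12, Maris=16, Willow=26, Hollow=29 → choose Ivy (6).
From Ivy: Maris=14, Alder=18, Hollow=23, Willow=32 → choose Maris (14).
From Maris: Alder=10, Willow=24, Hollow=25 → choose Alder (10).
From Alder: Willow=14, Hollow=19 → choose Willow (14).
From Willow: Hollow=9 → choose Hollow (9).
NN route Corby → Ivy → Maris → Alder → Willow → Hollow → Corby costs 82.
Optimal: Corby → Maris → Alder → Willow → Hollow → Ivy → Corby costs 78 (by enumerating all 60 distinct tours).
Excess = 82 − 78 = 4.

The nearest-neighbour route is 4 blocks longer than optimal.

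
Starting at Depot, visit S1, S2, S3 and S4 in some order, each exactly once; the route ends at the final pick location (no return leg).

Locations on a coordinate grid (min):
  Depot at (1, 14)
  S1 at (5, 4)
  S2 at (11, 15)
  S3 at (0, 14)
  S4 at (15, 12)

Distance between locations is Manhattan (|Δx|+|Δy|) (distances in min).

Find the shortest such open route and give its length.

38 min — the minimum one-way total.

There are 4! = 24 possible orderings.
Depot - S1 - S2 - S3 - S4: 14+17+12+17 = 60
Depot - S1 - S2 - S4 - S3: 14+17+7+17 = 55
Depot - S1 - S3 - S2 - S4: 14+15+12+7 = 48
Depot - S1 - S3 - S4 - S2: 14+15+17+7 = 53
Depot - S1 - S4 - S2 - S3: 14+18+7+12 = 51
Depot - S1 - S4 - S3 - S2: 14+18+17+12 = 61
Depot - S2 - S1 - S3 - S4: 11+17+15+17 = 60
Depot - S2 - S1 - S4 - S3: 11+17+18+17 = 63
Depot - S2 - S3 - S1 - S4: 11+12+15+18 = 56
Depot - S2 - S3 - S4 - S1: 11+12+17+18 = 58
Depot - S2 - S4 - S1 - S3: 11+7+18+15 = 51
Depot - S2 - S4 - S3 - S1: 11+7+17+15 = 50
Depot - S3 - S1 - S2 - S4: 1+15+17+7 = 40
Depot - S3 - S1 - S4 - S2: 1+15+18+7 = 41
… (10 more)
Depot - S3 - S2 - S4 - S1: 1+12+7+18 = 38  ← best
The minimum is 38.
One shortest path: Depot → S3 → S2 → S4 → S1.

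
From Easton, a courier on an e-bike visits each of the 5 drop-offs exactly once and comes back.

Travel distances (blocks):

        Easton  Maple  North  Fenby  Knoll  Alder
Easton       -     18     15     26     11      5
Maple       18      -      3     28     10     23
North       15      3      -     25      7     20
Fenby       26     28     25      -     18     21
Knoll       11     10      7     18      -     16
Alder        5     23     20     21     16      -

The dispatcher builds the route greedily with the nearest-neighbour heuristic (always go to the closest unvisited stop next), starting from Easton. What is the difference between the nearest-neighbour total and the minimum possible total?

13 blocks longer than the optimal tour.

From Easton: Alder=5, Knoll=11, North=15, Maple=18, Fenby=26 → choose Alder (5).
From Alder: Knoll=16, North=20, Fenby=21, Maple=23 → choose Knoll (16).
From Knoll: North=7, Maple=10, Fenby=18 → choose North (7).
From North: Maple=3, Fenby=25 → choose Maple (3).
From Maple: Fenby=28 → choose Fenby (28).
NN route Easton → Alder → Knoll → North → Maple → Fenby → Easton costs 85.
Optimal: Easton → Maple → North → Knoll → Fenby → Alder → Easton costs 72 (by enumerating all 60 distinct tours).
Excess = 85 − 72 = 13.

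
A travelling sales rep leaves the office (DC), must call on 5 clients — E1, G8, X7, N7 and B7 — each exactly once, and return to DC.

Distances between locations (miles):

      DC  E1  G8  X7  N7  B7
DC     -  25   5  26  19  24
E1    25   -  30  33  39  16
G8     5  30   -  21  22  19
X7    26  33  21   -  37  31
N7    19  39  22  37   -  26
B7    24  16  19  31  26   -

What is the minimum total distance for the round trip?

Shortest round trip = 120 miles.

There are 60 distinct closed tours to check (reversals are equivalent).
DC - E1 - G8 - X7 - N7 - B7 - DC: 25+30+21+37+26+24 = 163
DC - E1 - G8 - X7 - B7 - N7 - DC: 25+30+21+31+26+19 = 152
DC - E1 - G8 - N7 - X7 - B7 - DC: 25+30+22+37+31+24 = 169
DC - E1 - G8 - N7 - B7 - X7 - DC: 25+30+22+26+31+26 = 160
DC - E1 - G8 - B7 - X7 - N7 - DC: 25+30+19+31+37+19 = 161
DC - E1 - G8 - B7 - N7 - X7 - DC: 25+30+19+26+37+26 = 163
DC - E1 - X7 - G8 - N7 - B7 - DC: 25+33+21+22+26+24 = 151
DC - E1 - X7 - G8 - B7 - N7 - DC: 25+33+21+19+26+19 = 143
DC - E1 - X7 - N7 - G8 - B7 - DC: 25+33+37+22+19+24 = 160
DC - E1 - X7 - N7 - B7 - G8 - DC: 25+33+37+26+19+5 = 145
DC - E1 - X7 - B7 - G8 - N7 - DC: 25+33+31+19+22+19 = 149
DC - E1 - X7 - B7 - N7 - G8 - DC: 25+33+31+26+22+5 = 142
DC - E1 - N7 - G8 - X7 - B7 - DC: 25+39+22+21+31+24 = 162
DC - E1 - N7 - G8 - B7 - X7 - DC: 25+39+22+19+31+26 = 162
… (46 more)
DC - G8 - X7 - E1 - B7 - N7 - DC: 5+21+33+16+26+19 = 120  ← best
The minimum is 120.
One optimal route: DC → G8 → X7 → E1 → B7 → N7 → DC (or its reverse).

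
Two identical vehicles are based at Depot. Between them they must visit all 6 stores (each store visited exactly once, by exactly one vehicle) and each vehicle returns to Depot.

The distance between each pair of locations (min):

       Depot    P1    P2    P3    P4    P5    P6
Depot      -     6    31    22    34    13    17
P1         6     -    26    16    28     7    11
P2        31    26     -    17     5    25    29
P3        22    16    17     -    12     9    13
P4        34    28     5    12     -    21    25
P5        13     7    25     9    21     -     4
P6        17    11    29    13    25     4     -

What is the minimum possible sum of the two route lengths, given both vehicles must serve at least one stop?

Minimum combined distance: 90 min.

Try each way of splitting the stops between the two vehicles (each non-empty) and, for each split, find the best tour for each vehicle:
  {P1} + {P2, P3, P4, P5, P6}: 12 + 78 = 90
  {P2} + {P1, P3, P4, P5, P6}: 62 + 76 = 138
  {P1, P2} + {P3, P4, P5, P6}: 63 + 76 = 139
  {P3} + {P1, P2, P4, P5, P6}: 44 + 78 = 122
  {P1, P3} + {P2, P4, P5, P6}: 44 + 78 = 122
  {P2, P3} + {P1, P4, P5, P6}: 70 + 76 = 146
  … (31 splits in total)
Best: vehicle 1 Depot → P1 → Depot = 12; vehicle 2 Depot → P2 → P4 → P3 → P5 → P6 → Depot = 78; combined 90.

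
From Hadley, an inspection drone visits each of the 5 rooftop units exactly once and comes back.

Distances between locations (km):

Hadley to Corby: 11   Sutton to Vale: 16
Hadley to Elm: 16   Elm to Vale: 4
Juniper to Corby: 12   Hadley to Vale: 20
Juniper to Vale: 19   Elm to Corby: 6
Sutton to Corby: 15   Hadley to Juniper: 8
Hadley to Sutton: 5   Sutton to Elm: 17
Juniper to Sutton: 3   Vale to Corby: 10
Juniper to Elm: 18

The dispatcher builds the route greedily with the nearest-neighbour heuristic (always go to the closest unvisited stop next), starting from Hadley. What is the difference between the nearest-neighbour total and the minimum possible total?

2 km longer than the optimal tour.

From Hadley: Sutton=5, Juniper=8, Corby=11, Elm=16, Vale=20 → choose Sutton (5).
From Sutton: Juniper=3, Corby=15, Vale=16, Elm=17 → choose Juniper (3).
From Juniper: Corby=12, Elm=18, Vale=19 → choose Corby (12).
From Corby: Elm=6, Vale=10 → choose Elm (6).
From Elm: Vale=4 → choose Vale (4).
NN route Hadley → Sutton → Juniper → Corby → Elm → Vale → Hadley costs 50.
Optimal: Hadley → Juniper → Sutton → Vale → Elm → Corby → Hadley costs 48 (by enumerating all 60 distinct tours).
Excess = 50 − 48 = 2.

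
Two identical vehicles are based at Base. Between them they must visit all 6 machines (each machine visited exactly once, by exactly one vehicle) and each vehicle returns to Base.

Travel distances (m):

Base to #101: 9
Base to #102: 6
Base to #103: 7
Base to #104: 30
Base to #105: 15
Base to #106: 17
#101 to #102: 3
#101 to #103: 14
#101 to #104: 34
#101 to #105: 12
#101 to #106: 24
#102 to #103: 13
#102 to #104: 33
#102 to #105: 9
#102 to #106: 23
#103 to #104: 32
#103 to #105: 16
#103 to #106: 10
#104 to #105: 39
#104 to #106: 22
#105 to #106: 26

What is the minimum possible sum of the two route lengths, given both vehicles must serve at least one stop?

Try each way of splitting the stops between the two vehicles (each non-empty) and, for each split, find the best tour for each vehicle:
  {#101} + {#102, #103, #104, #105, #106}: 18 + 93 = 111
  {#102} + {#101, #103, #104, #105, #106}: 12 + 99 = 111
  {#101, #102} + {#103, #104, #105, #106}: 18 + 93 = 111
  {#103} + {#101, #102, #104, #105, #106}: 14 + 99 = 113
  {#101, #103} + {#102, #104, #105, #106}: 30 + 93 = 123
  {#102, #103} + {#101, #104, #105, #106}: 26 + 99 = 125
  … (31 splits in total)
  {#101, #102, #105} + {#103, #104, #106}: 36 + 69 = 105  ← best
Best: vehicle 1 Base → #101 → #102 → #105 → Base = 36; vehicle 2 Base → #103 → #106 → #104 → Base = 69; combined 105.

105 m — the smallest possible combined total.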